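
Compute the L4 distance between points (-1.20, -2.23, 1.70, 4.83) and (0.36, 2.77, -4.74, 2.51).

(Σ|x_i - y_i|^4)^(1/4) = (|-1.2 - 0.36|^4 + |-2.23 - 2.77|^4 + |1.7 - (-4.74)|^4 + |4.83 - 2.51|^4)^(1/4)
= (1.56^4 + 5^4 + 6.44^4 + 2.32^4)^(1/4) ≈ (5.9224 + 625 + 1720.0595 + 28.9702)^(1/4) = (2379.9521)^(1/4) ≈ 6.9846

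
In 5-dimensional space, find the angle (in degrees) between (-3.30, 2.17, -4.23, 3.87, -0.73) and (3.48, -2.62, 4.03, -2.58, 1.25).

With u = (-3.30, 2.17, -4.23, 3.87, -0.73), v = (3.48, -2.62, 4.03, -2.58, 1.25):
u·v = (-3.3)·3.48 + 2.17·(-2.62) + (-4.23)·4.03 + 3.87·(-2.58) + (-0.73)·1.25 = (-11.484) + (-5.6854) + (-17.0469) + (-9.9846) + (-0.9125) = -45.1134.
|u| = √((-3.3)² + 2.17² + (-4.23)² + 3.87² + (-0.73)²) = √(10.89 + 4.7089 + 17.8929 + 14.9769 + 0.5329) = √49.0016, |v| = √(3.48² + (-2.62)² + 4.03² + (-2.58)² + 1.25²) = √(12.1104 + 6.8644 + 16.2409 + 6.6564 + 1.5625) = √43.4346.
cos θ = (u·v)/(|u||v|) = -45.1134/(√49.0016·√43.4346) ≈ -0.977873
θ = arccos(-0.977873) ≈ 167.92°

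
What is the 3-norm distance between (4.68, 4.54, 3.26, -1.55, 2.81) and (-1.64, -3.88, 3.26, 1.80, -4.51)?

(Σ|x_i - y_i|^3)^(1/3) = (|4.68 - (-1.64)|^3 + |4.54 - (-3.88)|^3 + |3.26 - 3.26|^3 + |-1.55 - 1.8|^3 + |2.81 - (-4.51)|^3)^(1/3)
= (6.32^3 + 8.42^3 + 0^3 + 3.35^3 + 7.32^3)^(1/3) ≈ (252.436 + 596.9477 + 0 + 37.5954 + 392.2232)^(1/3) = (1279.2023)^(1/3) ≈ 10.8554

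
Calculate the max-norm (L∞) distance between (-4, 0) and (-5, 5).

max(|x_i - y_i|) = max(|-4 - (-5)|, |0 - 5|) = max(1, 5) = 5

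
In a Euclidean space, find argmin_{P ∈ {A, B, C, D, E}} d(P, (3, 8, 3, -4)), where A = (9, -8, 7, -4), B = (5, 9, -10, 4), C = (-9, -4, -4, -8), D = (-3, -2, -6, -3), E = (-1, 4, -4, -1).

Distances: d(A) ≈ 17.5499, d(B) ≈ 15.4272, d(C) ≈ 18.7883, d(D) ≈ 14.7648, d(E) ≈ 9.4868. Nearest: E = (-1, 4, -4, -1) with distance 9.4868.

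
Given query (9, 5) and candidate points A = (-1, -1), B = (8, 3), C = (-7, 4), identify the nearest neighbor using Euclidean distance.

Distances: d(A) ≈ 11.6619, d(B) ≈ 2.2361, d(C) ≈ 16.0312. Nearest: B = (8, 3) with distance 2.2361.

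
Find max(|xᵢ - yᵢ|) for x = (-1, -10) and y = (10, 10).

max(|x_i - y_i|) = max(|-1 - 10|, |-10 - 10|) = max(11, 20) = 20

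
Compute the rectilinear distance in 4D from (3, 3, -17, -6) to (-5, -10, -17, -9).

Σ|x_i - y_i| = |3 - (-5)| + |3 - (-10)| + |-17 - (-17)| + |-6 - (-9)| = 8 + 13 + 0 + 3 = 24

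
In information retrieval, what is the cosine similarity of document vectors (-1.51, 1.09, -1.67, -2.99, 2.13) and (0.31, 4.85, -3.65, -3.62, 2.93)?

With u = (-1.51, 1.09, -1.67, -2.99, 2.13), v = (0.31, 4.85, -3.65, -3.62, 2.93):
u·v = (-1.51)·0.31 + 1.09·4.85 + (-1.67)·(-3.65) + (-2.99)·(-3.62) + 2.13·2.93 = (-0.4681) + 5.2865 + 6.0955 + 10.8238 + 6.2409 = 27.9786.
|u| = √((-1.51)² + 1.09² + (-1.67)² + (-2.99)² + 2.13²) = √(2.2801 + 1.1881 + 2.7889 + 8.9401 + 4.5369) = √19.7341, |v| = √(0.31² + 4.85² + (-3.65)² + (-3.62)² + 2.93²) = √(0.0961 + 23.5225 + 13.3225 + 13.1044 + 8.5849) = √58.6304.
cos θ = (u·v)/(|u||v|) = 27.9786/(√19.7341·√58.6304) ≈ 0.8225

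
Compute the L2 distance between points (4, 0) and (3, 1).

(Σ|x_i - y_i|^2)^(1/2) = (|4 - 3|^2 + |0 - 1|^2)^(1/2)
= (1^2 + 1^2)^(1/2) = (1 + 1)^(1/2) = (2)^(1/2) ≈ 1.4142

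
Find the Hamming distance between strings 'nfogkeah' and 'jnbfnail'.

Differing positions: 1, 2, 3, 4, 5, 6, 7, 8. Hamming distance = 8.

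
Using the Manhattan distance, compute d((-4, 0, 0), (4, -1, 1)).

Σ|x_i - y_i| = |-4 - 4| + |0 - (-1)| + |0 - 1| = 8 + 1 + 1 = 10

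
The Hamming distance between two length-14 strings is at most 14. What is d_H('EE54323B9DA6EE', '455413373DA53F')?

Differing positions: 1, 2, 5, 6, 8, 9, 12, 13, 14. Hamming distance = 9. The maximum possible Hamming distance for length-14 strings is 14, so d_H/14 = 9/14 ≈ 0.6429.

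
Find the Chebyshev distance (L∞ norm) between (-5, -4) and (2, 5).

max(|x_i - y_i|) = max(|-5 - 2|, |-4 - 5|) = max(7, 9) = 9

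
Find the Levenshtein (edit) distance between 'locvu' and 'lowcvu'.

Let D[i][j] be the edit distance between the first i characters of 'locvu' and the first j characters of 'lowcvu', with D[i][0] = i, D[0][j] = j, and D[i][j] = D[i-1][j-1] if the characters match, else 1 + min(D[i-1][j], D[i][j-1], D[i-1][j-1]). Filling the table (rows: prefixes of 'locvu', columns: prefixes of 'lowcvu'):
     ε  l  o  w  c  v  u
  ε  0  1  2  3  4  5  6
  l  1  0  1  2  3  4  5
  o  2  1  0  1  2  3  4
  c  3  2  1  1  1  2  3
  v  4  3  2  2  2  1  2
  u  5  4  3  3  3  2  1
The bottom-right entry gives D[5][6] = 1, so no sequence of fewer than 1 edit works. Backtracking through the table gives one optimal edit sequence (1 edit):
  locvu → lowcvu (ins w @3)
Edit distance = 1.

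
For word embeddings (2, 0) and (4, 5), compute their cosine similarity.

With u = (2, 0), v = (4, 5):
u·v = 2·4 + 0·5 = 8 + 0 = 8.
|u| = √(2² + 0²) = √4, |v| = √(4² + 5²) = √41, so |u||v| = √(4·41) = √164.
cos θ = (u·v)/(|u||v|) = 8/√164 ≈ 0.6247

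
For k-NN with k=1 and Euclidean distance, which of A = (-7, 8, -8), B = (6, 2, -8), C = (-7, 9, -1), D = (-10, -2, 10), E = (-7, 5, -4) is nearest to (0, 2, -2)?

Distances: d(A) = 11, d(B) ≈ 8.4853, d(C) ≈ 9.9499, d(D) ≈ 16.1245, d(E) ≈ 7.874. Nearest: E = (-7, 5, -4) with distance 7.874.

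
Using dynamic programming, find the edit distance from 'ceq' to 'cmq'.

Let D[i][j] be the edit distance between the first i characters of 'ceq' and the first j characters of 'cmq', with D[i][0] = i, D[0][j] = j, and D[i][j] = D[i-1][j-1] if the characters match, else 1 + min(D[i-1][j], D[i][j-1], D[i-1][j-1]). Filling the table (rows: prefixes of 'ceq', columns: prefixes of 'cmq'):
     ε  c  m  q
  ε  0  1  2  3
  c  1  0  1  2
  e  2  1  1  2
  q  3  2  2  1
The bottom-right entry gives D[3][3] = 1, so no sequence of fewer than 1 edit works. Backtracking through the table gives one optimal edit sequence (1 edit):
  ceq → cmq (sub e→m @2)
Edit distance = 1.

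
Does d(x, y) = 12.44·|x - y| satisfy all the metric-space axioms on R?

Yes. Since |x - y| is a metric on R and 12.44 > 0, the positive scalar multiple 12.44·|x - y| is also a metric: scaling by a positive constant preserves non-negativity, identity (d=0 ⟺ |x-y|=0 ⟺ x=y), symmetry, and the triangle inequality.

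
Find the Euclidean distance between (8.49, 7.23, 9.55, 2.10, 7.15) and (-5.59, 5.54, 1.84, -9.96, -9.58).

√(Σ(x_i - y_i)²) = √((8.49 - (-5.59))² + (7.23 - 5.54)² + (9.55 - 1.84)² + (2.1 - (-9.96))² + (7.15 - (-9.58))²)
= √(14.08² + 1.69² + 7.71² + 12.06² + 16.73²) = √(198.2464 + 2.8561 + 59.4441 + 145.4436 + 279.8929) = √685.8831 ≈ 26.1894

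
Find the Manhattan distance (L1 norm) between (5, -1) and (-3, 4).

Σ|x_i - y_i| = |5 - (-3)| + |-1 - 4| = 8 + 5 = 13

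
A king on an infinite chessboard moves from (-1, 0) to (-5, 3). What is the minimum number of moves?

max(|x_i - y_i|) = max(|-1 - (-5)|, |0 - 3|) = max(4, 3) = 4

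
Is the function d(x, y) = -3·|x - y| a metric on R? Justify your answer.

No. With c = -3 < 0, d fails non-negativity: d(3, 7) = -3·|3 - 7| = -3·4 = -12 < 0.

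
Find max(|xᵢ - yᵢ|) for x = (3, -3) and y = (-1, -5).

max(|x_i - y_i|) = max(|3 - (-1)|, |-3 - (-5)|) = max(4, 2) = 4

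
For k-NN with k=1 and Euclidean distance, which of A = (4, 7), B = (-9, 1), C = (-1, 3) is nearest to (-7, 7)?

Distances: d(A) = 11, d(B) ≈ 6.3246, d(C) ≈ 7.2111. Nearest: B = (-9, 1) with distance 6.3246.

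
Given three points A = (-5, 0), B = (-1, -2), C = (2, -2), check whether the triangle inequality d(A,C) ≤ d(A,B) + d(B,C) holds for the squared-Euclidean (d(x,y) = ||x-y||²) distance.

d(A,B) = 4² + 2² = 20, d(B,C) = 3² + 0² = 9, d(A,C) = 7² + 2² = 53.
d(A,C) = 53 > 20 + 9 = 29. Triangle inequality is VIOLATED. (Squared-Euclidean is not a metric — this is a counterexample.)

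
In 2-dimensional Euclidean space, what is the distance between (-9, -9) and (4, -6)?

√(Σ(x_i - y_i)²) = √((-9 - 4)² + (-9 - (-6))²)
= √((-13)² + (-3)²) = √(169 + 9) = √178 ≈ 13.3417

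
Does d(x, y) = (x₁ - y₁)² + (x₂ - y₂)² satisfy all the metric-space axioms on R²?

No. The squared Euclidean distance fails the triangle inequality. Counterexample: x = (0, 0), y = (1, 2), z = (2, 4). d(x,z) = 2² + 4² = 20, but d(x,y) + d(y,z) = (1² + 2²) + (1² + 2²) = 5 + 5 = 10. Since 20 > 10, the triangle inequality is violated. (Note: √d, the ordinary Euclidean distance, IS a metric.)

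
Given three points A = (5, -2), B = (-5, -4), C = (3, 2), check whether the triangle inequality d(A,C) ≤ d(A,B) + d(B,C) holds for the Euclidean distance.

d(A,B) = √(10² + 2²) = √104 ≈ 10.198, d(B,C) = √(8² + 6²) = √100 = 10, d(A,C) = √(2² + 4²) = √20 ≈ 4.4721.
d(A,C) ≈ 4.4721 ≤ 10.198 + 10 = 20.198. Triangle inequality is satisfied.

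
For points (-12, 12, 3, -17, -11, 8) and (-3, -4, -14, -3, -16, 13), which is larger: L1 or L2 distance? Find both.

L1 = |-12 - (-3)| + |12 - (-4)| + |3 - (-14)| + |-17 - (-3)| + |-11 - (-16)| + |8 - 13| = 9 + 16 + 17 + 14 + 5 + 5 = 66
L2 = √(9² + 16² + 17² + 14² + 5² + 5²) = √872 ≈ 29.5296
L1 ≥ L2 always (equality iff movement is along one axis); L1 > L2 here.
Ratio L1/L2 = 66/√872 ≈ 2.235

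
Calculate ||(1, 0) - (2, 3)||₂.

√(Σ(x_i - y_i)²) = √((1 - 2)² + (0 - 3)²)
= √((-1)² + (-3)²) = √(1 + 9) = √10 ≈ 3.1623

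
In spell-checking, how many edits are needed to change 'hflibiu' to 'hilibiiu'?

Let D[i][j] be the edit distance between the first i characters of 'hflibiu' and the first j characters of 'hilibiiu', with D[i][0] = i, D[0][j] = j, and D[i][j] = D[i-1][j-1] if the characters match, else 1 + min(D[i-1][j], D[i][j-1], D[i-1][j-1]). Filling the table (rows: prefixes of 'hflibiu', columns: prefixes of 'hilibiiu'):
     ε  h  i  l  i  b  i  i  u
  ε  0  1  2  3  4  5  6  7  8
  h  1  0  1  2  3  4  5  6  7
  f  2  1  1  2  3  4  5  6  7
  l  3  2  2  1  2  3  4  5  6
  i  4  3  2  2  1  2  3  4  5
  b  5  4  3  3  2  1  2  3  4
  i  6  5  4  4  3  2  1  2  3
  u  7  6  5  5  4  3  2  2  2
The bottom-right entry gives D[7][8] = 2, so no sequence of fewer than 2 edits works. Backtracking through the table gives one optimal edit sequence (2 edits):
  hflibiu → hilibiu (sub f→i @2)
  hilibiu → hilibiiu (ins i @6)
Edit distance = 2.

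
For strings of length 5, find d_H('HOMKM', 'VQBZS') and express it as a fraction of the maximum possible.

Differing positions: 1, 2, 3, 4, 5. Hamming distance = 5. The maximum possible Hamming distance for length-5 strings is 5, so d_H/5 = 5/5 = 1.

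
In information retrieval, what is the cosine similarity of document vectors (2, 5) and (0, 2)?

With u = (2, 5), v = (0, 2):
u·v = 2·0 + 5·2 = 0 + 10 = 10.
|u| = √(2² + 5²) = √29, |v| = √(0² + 2²) = √4, so |u||v| = √(29·4) = √116.
cos θ = (u·v)/(|u||v|) = 10/√116 ≈ 0.9285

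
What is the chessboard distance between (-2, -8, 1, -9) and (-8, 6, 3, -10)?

max(|x_i - y_i|) = max(|-2 - (-8)|, |-8 - 6|, |1 - 3|, |-9 - (-10)|) = max(6, 14, 2, 1) = 14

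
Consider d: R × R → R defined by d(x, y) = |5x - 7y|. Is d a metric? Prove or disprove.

No. d fails symmetry: d(4, 3) = |5·4 - 7·3| = |-1| = 1, but d(3, 4) = |5·3 - 7·4| = |-13| = 13. Since 1 ≠ 13, d(x,y) ≠ d(y,x) in general.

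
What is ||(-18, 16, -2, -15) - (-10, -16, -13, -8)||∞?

max(|x_i - y_i|) = max(|-18 - (-10)|, |16 - (-16)|, |-2 - (-13)|, |-15 - (-8)|) = max(8, 32, 11, 7) = 32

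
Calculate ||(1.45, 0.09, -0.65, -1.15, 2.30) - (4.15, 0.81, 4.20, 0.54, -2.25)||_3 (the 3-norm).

(Σ|x_i - y_i|^3)^(1/3) = (|1.45 - 4.15|^3 + |0.09 - 0.81|^3 + |-0.65 - 4.2|^3 + |-1.15 - 0.54|^3 + |2.3 - (-2.25)|^3)^(1/3)
= (2.7^3 + 0.72^3 + 4.85^3 + 1.69^3 + 4.55^3)^(1/3) ≈ (19.683 + 0.3732 + 114.0841 + 4.8268 + 94.1964)^(1/3) = (233.1635)^(1/3) ≈ 6.1549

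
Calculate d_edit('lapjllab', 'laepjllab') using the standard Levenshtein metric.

Let D[i][j] be the edit distance between the first i characters of 'lapjllab' and the first j characters of 'laepjllab', with D[i][0] = i, D[0][j] = j, and D[i][j] = D[i-1][j-1] if the characters match, else 1 + min(D[i-1][j], D[i][j-1], D[i-1][j-1]). Filling the table (rows: prefixes of 'lapjllab', columns: prefixes of 'laepjllab'):
     ε  l  a  e  p  j  l  l  a  b
  ε  0  1  2  3  4  5  6  7  8  9
  l  1  0  1  2  3  4  5  6  7  8
  a  2  1  0  1  2  3  4  5  6  7
  p  3  2  1  1  1  2  3  4  5  6
  j  4  3  2  2  2  1  2  3  4  5
  l  5  4  3  3  3  2  1  2  3  4
  l  6  5  4  4  4  3  2  1  2  3
  a  7  6  5  5  5  4  3  2  1  2
  b  8  7  6  6  6  5  4  3  2  1
The bottom-right entry gives D[8][9] = 1, so no sequence of fewer than 1 edit works. Backtracking through the table gives one optimal edit sequence (1 edit):
  lapjllab → laepjllab (ins e @3)
Edit distance = 1.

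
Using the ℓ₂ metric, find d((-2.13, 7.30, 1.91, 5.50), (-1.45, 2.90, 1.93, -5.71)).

√(Σ(x_i - y_i)²) = √((-2.13 - (-1.45))² + (7.3 - 2.9)² + (1.91 - 1.93)² + (5.5 - (-5.71))²)
= √((-0.68)² + 4.4² + (-0.02)² + 11.21²) = √(0.4624 + 19.36 + 0.0004 + 125.6641) = √145.4869 ≈ 12.0618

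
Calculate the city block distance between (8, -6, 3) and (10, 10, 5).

Σ|x_i - y_i| = |8 - 10| + |-6 - 10| + |3 - 5| = 2 + 16 + 2 = 20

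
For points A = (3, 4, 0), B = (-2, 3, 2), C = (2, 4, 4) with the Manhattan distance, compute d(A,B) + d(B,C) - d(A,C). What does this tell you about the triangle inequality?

d(A,B) = 5 + 1 + 2 = 8, d(B,C) = 4 + 1 + 2 = 7, d(A,C) = 1 + 0 + 4 = 5.
d(A,B) + d(B,C) - d(A,C) = 8 + 7 - 5 = 15 - 5 = 10. This is ≥ 0, so the triangle inequality holds for these points.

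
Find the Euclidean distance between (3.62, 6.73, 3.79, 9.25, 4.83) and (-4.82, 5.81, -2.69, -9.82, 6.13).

√(Σ(x_i - y_i)²) = √((3.62 - (-4.82))² + (6.73 - 5.81)² + (3.79 - (-2.69))² + (9.25 - (-9.82))² + (4.83 - 6.13)²)
= √(8.44² + 0.92² + 6.48² + 19.07² + (-1.3)²) = √(71.2336 + 0.8464 + 41.9904 + 363.6649 + 1.69) = √479.4253 ≈ 21.8958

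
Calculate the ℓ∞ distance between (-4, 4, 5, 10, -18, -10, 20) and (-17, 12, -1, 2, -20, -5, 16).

max(|x_i - y_i|) = max(|-4 - (-17)|, |4 - 12|, |5 - (-1)|, |10 - 2|, |-18 - (-20)|, |-10 - (-5)|, |20 - 16|) = max(13, 8, 6, 8, 2, 5, 4) = 13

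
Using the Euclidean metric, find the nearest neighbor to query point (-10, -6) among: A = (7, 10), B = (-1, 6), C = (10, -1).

Distances: d(A) ≈ 23.3452, d(B) = 15, d(C) ≈ 20.6155. Nearest: B = (-1, 6) with distance 15.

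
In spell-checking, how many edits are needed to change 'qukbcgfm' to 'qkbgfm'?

Let D[i][j] be the edit distance between the first i characters of 'qukbcgfm' and the first j characters of 'qkbgfm', with D[i][0] = i, D[0][j] = j, and D[i][j] = D[i-1][j-1] if the characters match, else 1 + min(D[i-1][j], D[i][j-1], D[i-1][j-1]). Filling the table (rows: prefixes of 'qukbcgfm', columns: prefixes of 'qkbgfm'):
     ε  q  k  b  g  f  m
  ε  0  1  2  3  4  5  6
  q  1  0  1  2  3  4  5
  u  2  1  1  2  3  4  5
  k  3  2  1  2  3  4  5
  b  4  3  2  1  2  3  4
  c  5  4  3  2  2  3  4
  g  6  5  4  3  2  3  4
  f  7  6  5  4  3  2  3
  m  8  7  6  5  4  3  2
The bottom-right entry gives D[8][6] = 2, so no sequence of fewer than 2 edits works. Backtracking through the table gives one optimal edit sequence (2 edits):
  qukbcgfm → qkbcgfm (del u @2)
  qkbcgfm → qkbgfm (del c @4)
Edit distance = 2.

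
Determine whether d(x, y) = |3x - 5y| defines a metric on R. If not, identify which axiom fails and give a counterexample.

No. d fails symmetry: d(6, 1) = |3·6 - 5·1| = |13| = 13, but d(1, 6) = |3·1 - 5·6| = |-27| = 27. Since 13 ≠ 27, d(x,y) ≠ d(y,x) in general.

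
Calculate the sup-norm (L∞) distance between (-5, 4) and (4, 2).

max(|x_i - y_i|) = max(|-5 - 4|, |4 - 2|) = max(9, 2) = 9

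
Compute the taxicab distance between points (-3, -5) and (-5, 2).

Σ|x_i - y_i| = |-3 - (-5)| + |-5 - 2| = 2 + 7 = 9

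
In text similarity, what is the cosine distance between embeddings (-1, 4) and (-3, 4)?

With u = (-1, 4), v = (-3, 4):
u·v = (-1)·(-3) + 4·4 = 3 + 16 = 19.
|u| = √((-1)² + 4²) = √17, |v| = √((-3)² + 4²) = √25, so |u||v| = √(17·25) = √425.
cos θ = (u·v)/(|u||v|) = 19/√425 ≈ 0.9216
Cosine distance = 1 - cos θ ≈ 1 - 0.9216 = 0.0784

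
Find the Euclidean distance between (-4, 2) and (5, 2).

√(Σ(x_i - y_i)²) = √((-4 - 5)² + (2 - 2)²)
= √((-9)² + 0²) = √(81 + 0) = √81 = 9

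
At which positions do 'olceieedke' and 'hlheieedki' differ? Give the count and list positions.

Differing positions: 1, 3, 10. Hamming distance = 3.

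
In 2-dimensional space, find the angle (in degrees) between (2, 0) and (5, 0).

With u = (2, 0), v = (5, 0):
u·v = 2·5 + 0·0 = 10 + 0 = 10.
|u| = √(2² + 0²) = √4, |v| = √(5² + 0²) = √25, so |u||v| = √(4·25) = √100 = 10.
cos θ = (u·v)/(|u||v|) = 10/10 = 1 (the vectors are parallel, pointing the same way)
θ = arccos(1) = 0°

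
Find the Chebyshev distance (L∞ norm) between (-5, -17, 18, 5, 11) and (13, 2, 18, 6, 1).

max(|x_i - y_i|) = max(|-5 - 13|, |-17 - 2|, |18 - 18|, |5 - 6|, |11 - 1|) = max(18, 19, 0, 1, 10) = 19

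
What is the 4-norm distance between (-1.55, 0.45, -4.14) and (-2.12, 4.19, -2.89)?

(Σ|x_i - y_i|^4)^(1/4) = (|-1.55 - (-2.12)|^4 + |0.45 - 4.19|^4 + |-4.14 - (-2.89)|^4)^(1/4)
= (0.57^4 + 3.74^4 + 1.25^4)^(1/4) ≈ (0.1056 + 195.653 + 2.4414)^(1/4) = (198.2)^(1/4) ≈ 3.7521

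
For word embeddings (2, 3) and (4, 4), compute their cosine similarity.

With u = (2, 3), v = (4, 4):
u·v = 2·4 + 3·4 = 8 + 12 = 20.
|u| = √(2² + 3²) = √13, |v| = √(4² + 4²) = √32, so |u||v| = √(13·32) = √416.
cos θ = (u·v)/(|u||v|) = 20/√416 ≈ 0.9806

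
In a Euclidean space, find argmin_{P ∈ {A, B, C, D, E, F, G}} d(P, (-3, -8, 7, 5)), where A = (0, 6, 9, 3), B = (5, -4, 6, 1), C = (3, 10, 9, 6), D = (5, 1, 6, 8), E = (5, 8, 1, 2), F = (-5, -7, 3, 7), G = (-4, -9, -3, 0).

Distances: d(A) ≈ 14.5945, d(B) ≈ 9.8489, d(C) ≈ 19.105, d(D) ≈ 12.4499, d(E) ≈ 19.105, d(F) = 5, d(G) ≈ 11.2694. Nearest: F = (-5, -7, 3, 7) with distance 5.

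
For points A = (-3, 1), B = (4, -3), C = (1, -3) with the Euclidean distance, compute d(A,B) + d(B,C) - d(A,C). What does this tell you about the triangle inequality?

d(A,B) = √(7² + 4²) = √65 ≈ 8.0623, d(B,C) = √(3² + 0²) = √9 = 3, d(A,C) = √(4² + 4²) = √32 ≈ 5.6569.
d(A,B) + d(B,C) - d(A,C) = 8.0623 + 3 - 5.6569 = 11.0623 - 5.6569 = 5.4054 (to 4 decimal places). This is ≥ 0, so the triangle inequality holds for these points.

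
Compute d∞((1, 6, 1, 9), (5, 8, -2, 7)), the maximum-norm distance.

max(|x_i - y_i|) = max(|1 - 5|, |6 - 8|, |1 - (-2)|, |9 - 7|) = max(4, 2, 3, 2) = 4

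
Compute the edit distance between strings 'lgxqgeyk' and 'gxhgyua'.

Let D[i][j] be the edit distance between the first i characters of 'lgxqgeyk' and the first j characters of 'gxhgyua', with D[i][0] = i, D[0][j] = j, and D[i][j] = D[i-1][j-1] if the characters match, else 1 + min(D[i-1][j], D[i][j-1], D[i-1][j-1]). Filling the table (rows: prefixes of 'lgxqgeyk', columns: prefixes of 'gxhgyua'):
     ε  g  x  h  g  y  u  a
  ε  0  1  2  3  4  5  6  7
  l  1  1  2  3  4  5  6  7
  g  2  1  2  3  3  4  5  6
  x  3  2  1  2  3  4  5  6
  q  4  3  2  2  3  4  5  6
  g  5  4  3  3  2  3  4  5
  e  6  5  4  4  3  3  4  5
  y  7  6  5  5  4  3  4  5
  k  8  7  6  6  5  4  4  5
The bottom-right entry gives D[8][7] = 5, so no sequence of fewer than 5 edits works. Backtracking through the table gives one optimal edit sequence (5 edits):
  lgxqgeyk → gxqgeyk (del l @1)
  gxqgeyk → gxhgeyk (sub q→h @3)
  gxhgeyk → gxhgyyk (sub e→y @5)
  gxhgyyk → gxhgyuk (sub y→u @6)
  gxhgyuk → gxhgyua (sub k→a @7)
Edit distance = 5.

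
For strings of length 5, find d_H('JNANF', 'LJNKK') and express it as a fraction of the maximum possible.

Differing positions: 1, 2, 3, 4, 5. Hamming distance = 5. The maximum possible Hamming distance for length-5 strings is 5, so d_H/5 = 5/5 = 1.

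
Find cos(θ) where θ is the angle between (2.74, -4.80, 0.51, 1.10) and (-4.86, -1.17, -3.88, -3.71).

With u = (2.74, -4.80, 0.51, 1.10), v = (-4.86, -1.17, -3.88, -3.71):
u·v = 2.74·(-4.86) + (-4.8)·(-1.17) + 0.51·(-3.88) + 1.1·(-3.71) = (-13.3164) + 5.616 + (-1.9788) + (-4.081) = -13.7602.
|u| = √(2.74² + (-4.8)² + 0.51² + 1.1²) = √(7.5076 + 23.04 + 0.2601 + 1.21) = √32.0177, |v| = √((-4.86)² + (-1.17)² + (-3.88)² + (-3.71)²) = √(23.6196 + 1.3689 + 15.0544 + 13.7641) = √53.807.
cos θ = (u·v)/(|u||v|) = -13.7602/(√32.0177·√53.807) ≈ -0.3315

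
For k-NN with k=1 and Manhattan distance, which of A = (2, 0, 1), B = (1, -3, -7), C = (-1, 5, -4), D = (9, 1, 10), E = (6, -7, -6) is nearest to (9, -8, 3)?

Distances: d(A) = 17, d(B) = 23, d(C) = 30, d(D) = 16, d(E) = 13. Nearest: E = (6, -7, -6) with distance 13.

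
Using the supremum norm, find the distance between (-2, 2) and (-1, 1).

max(|x_i - y_i|) = max(|-2 - (-1)|, |2 - 1|) = max(1, 1) = 1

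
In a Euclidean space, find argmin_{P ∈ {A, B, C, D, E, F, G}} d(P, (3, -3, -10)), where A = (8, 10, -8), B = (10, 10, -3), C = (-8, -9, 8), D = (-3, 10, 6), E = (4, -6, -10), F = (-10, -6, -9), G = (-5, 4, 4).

Distances: d(A) ≈ 14.0712, d(B) ≈ 16.3401, d(C) ≈ 21.9317, d(D) ≈ 21.4709, d(E) ≈ 3.1623, d(F) ≈ 13.3791, d(G) ≈ 17.5784. Nearest: E = (4, -6, -10) with distance 3.1623.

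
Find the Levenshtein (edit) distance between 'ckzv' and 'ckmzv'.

Let D[i][j] be the edit distance between the first i characters of 'ckzv' and the first j characters of 'ckmzv', with D[i][0] = i, D[0][j] = j, and D[i][j] = D[i-1][j-1] if the characters match, else 1 + min(D[i-1][j], D[i][j-1], D[i-1][j-1]). Filling the table (rows: prefixes of 'ckzv', columns: prefixes of 'ckmzv'):
     ε  c  k  m  z  v
  ε  0  1  2  3  4  5
  c  1  0  1  2  3  4
  k  2  1  0  1  2  3
  z  3  2  1  1  1  2
  v  4  3  2  2  2  1
The bottom-right entry gives D[4][5] = 1, so no sequence of fewer than 1 edit works. Backtracking through the table gives one optimal edit sequence (1 edit):
  ckzv → ckmzv (ins m @3)
Edit distance = 1.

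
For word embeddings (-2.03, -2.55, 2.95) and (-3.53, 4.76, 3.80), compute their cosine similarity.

With u = (-2.03, -2.55, 2.95), v = (-3.53, 4.76, 3.80):
u·v = (-2.03)·(-3.53) + (-2.55)·4.76 + 2.95·3.8 = 7.1659 + (-12.138) + 11.21 = 6.2379.
|u| = √((-2.03)² + (-2.55)² + 2.95²) = √(4.1209 + 6.5025 + 8.7025) = √19.3259, |v| = √((-3.53)² + 4.76² + 3.8²) = √(12.4609 + 22.6576 + 14.44) = √49.5585.
cos θ = (u·v)/(|u||v|) = 6.2379/(√19.3259·√49.5585) ≈ 0.2016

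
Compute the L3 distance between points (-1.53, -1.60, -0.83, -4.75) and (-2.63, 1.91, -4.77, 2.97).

(Σ|x_i - y_i|^3)^(1/3) = (|-1.53 - (-2.63)|^3 + |-1.6 - 1.91|^3 + |-0.83 - (-4.77)|^3 + |-4.75 - 2.97|^3)^(1/3)
= (1.1^3 + 3.51^3 + 3.94^3 + 7.72^3)^(1/3) ≈ (1.331 + 43.2436 + 61.163 + 460.0996)^(1/3) = (565.8372)^(1/3) ≈ 8.2711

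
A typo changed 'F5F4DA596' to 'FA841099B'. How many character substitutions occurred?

Differing positions: 2, 3, 5, 6, 7, 9. Hamming distance = 6.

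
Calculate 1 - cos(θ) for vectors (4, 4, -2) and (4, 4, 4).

With u = (4, 4, -2), v = (4, 4, 4):
u·v = 4·4 + 4·4 + (-2)·4 = 16 + 16 + (-8) = 24.
|u| = √(4² + 4² + (-2)²) = √36, |v| = √(4² + 4² + 4²) = √48, so |u||v| = √(36·48) = √1728.
cos θ = (u·v)/(|u||v|) = 24/√1728 ≈ 0.5774
Cosine distance = 1 - cos θ ≈ 1 - 0.5774 = 0.4226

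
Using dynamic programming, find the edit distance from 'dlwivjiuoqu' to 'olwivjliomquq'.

Let D[i][j] be the edit distance between the first i characters of 'dlwivjiuoqu' and the first j characters of 'olwivjliomquq', with D[i][0] = i, D[0][j] = j, and D[i][j] = D[i-1][j-1] if the characters match, else 1 + min(D[i-1][j], D[i][j-1], D[i-1][j-1]). Filling the table (rows: prefixes of 'dlwivjiuoqu', columns: prefixes of 'olwivjliomquq'):
     ε  o  l  w  i  v  j  l  i  o  m  q  u  q
  ε  0  1  2  3  4  5  6  7  8  9 10 11 12 13
  d  1  1  2  3  4  5  6  7  8  9 10 11 12 13
  l  2  2  1  2  3  4  5  6  7  8  9 10 11 12
  w  3  3  2  1  2  3  4  5  6  7  8  9 10 11
  i  4  4  3  2  1  2  3  4  5  6  7  8  9 10
  v  5  5  4  3  2  1  2  3  4  5  6  7  8  9
  j  6  6  5  4  3  2  1  2  3  4  5  6  7  8
  i  7  7  6  5  4  3  2  2  2  3  4  5  6  7
  u  8  8  7  6  5  4  3  3  3  3  4  5  5  6
  o  9  8  8  7  6  5  4  4  4  3  4  5  6  6
  q 10  9  9  8  7  6  5  5  5  4  4  4  5  6
  u 11 10 10  9  8  7  6  6  6  5  5  5  4  5
The bottom-right entry gives D[11][13] = 5, so no sequence of fewer than 5 edits works. Backtracking through the table gives one optimal edit sequence (5 edits):
  dlwivjiuoqu → olwivjiuoqu (sub d→o @1)
  olwivjiuoqu → olwivjliuoqu (ins l @7)
  olwivjliuoqu → olwivjliooqu (sub u→o @9)
  olwivjliooqu → olwivjliomqu (sub o→m @10)
  olwivjliomqu → olwivjliomquq (ins q @13)
Edit distance = 5.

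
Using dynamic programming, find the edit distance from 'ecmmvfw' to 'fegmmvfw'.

Let D[i][j] be the edit distance between the first i characters of 'ecmmvfw' and the first j characters of 'fegmmvfw', with D[i][0] = i, D[0][j] = j, and D[i][j] = D[i-1][j-1] if the characters match, else 1 + min(D[i-1][j], D[i][j-1], D[i-1][j-1]). Filling the table (rows: prefixes of 'ecmmvfw', columns: prefixes of 'fegmmvfw'):
     ε  f  e  g  m  m  v  f  w
  ε  0  1  2  3  4  5  6  7  8
  e  1  1  1  2  3  4  5  6  7
  c  2  2  2  2  3  4  5  6  7
  m  3  3  3  3  2  3  4  5  6
  m  4  4  4  4  3  2  3  4  5
  v  5  5  5  5  4  3  2  3  4
  f  6  5  6  6  5  4  3  2  3
  w  7  6  6  7  6  5  4  3  2
The bottom-right entry gives D[7][8] = 2, so no sequence of fewer than 2 edits works. Backtracking through the table gives one optimal edit sequence (2 edits):
  ecmmvfw → fecmmvfw (ins f @1)
  fecmmvfw → fegmmvfw (sub c→g @3)
Edit distance = 2.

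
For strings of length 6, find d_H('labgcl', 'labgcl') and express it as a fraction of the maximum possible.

Differing positions: none. Hamming distance = 0. The maximum possible Hamming distance for length-6 strings is 6, so d_H/6 = 0/6 = 0.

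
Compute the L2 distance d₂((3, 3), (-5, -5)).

√(Σ(x_i - y_i)²) = √((3 - (-5))² + (3 - (-5))²)
= √(8² + 8²) = √(64 + 64) = √128 ≈ 11.3137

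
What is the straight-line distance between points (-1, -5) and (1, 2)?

√(Σ(x_i - y_i)²) = √((-1 - 1)² + (-5 - 2)²)
= √((-2)² + (-7)²) = √(4 + 49) = √53 ≈ 7.2801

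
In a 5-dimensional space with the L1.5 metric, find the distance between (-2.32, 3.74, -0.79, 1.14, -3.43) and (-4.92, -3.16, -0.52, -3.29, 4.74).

(Σ|x_i - y_i|^1.5)^(1/1.5) = (|-2.32 - (-4.92)|^1.5 + |3.74 - (-3.16)|^1.5 + |-0.79 - (-0.52)|^1.5 + |1.14 - (-3.29)|^1.5 + |-3.43 - 4.74|^1.5)^(1/1.5)
= (2.6^1.5 + 6.9^1.5 + 0.27^1.5 + 4.43^1.5 + 8.17^1.5)^(1/1.5) ≈ (4.1924 + 18.1248 + 0.1403 + 9.3241 + 23.3525)^(1/1.5) = (55.1341)^(1/1.5) ≈ 14.4859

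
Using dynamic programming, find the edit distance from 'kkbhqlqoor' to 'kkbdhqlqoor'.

Let D[i][j] be the edit distance between the first i characters of 'kkbhqlqoor' and the first j characters of 'kkbdhqlqoor', with D[i][0] = i, D[0][j] = j, and D[i][j] = D[i-1][j-1] if the characters match, else 1 + min(D[i-1][j], D[i][j-1], D[i-1][j-1]). Filling the table (rows: prefixes of 'kkbhqlqoor', columns: prefixes of 'kkbdhqlqoor'):
     ε  k  k  b  d  h  q  l  q  o  o  r
  ε  0  1  2  3  4  5  6  7  8  9 10 11
  k  1  0  1  2  3  4  5  6  7  8  9 10
  k  2  1  0  1  2  3  4  5  6  7  8  9
  b  3  2  1  0  1  2  3  4  5  6  7  8
  h  4  3  2  1  1  1  2  3  4  5  6  7
  q  5  4  3  2  2  2  1  2  3  4  5  6
  l  6  5  4  3  3  3  2  1  2  3  4  5
  q  7  6  5  4  4  4  3  2  1  2  3  4
  o  8  7  6  5  5  5  4  3  2  1  2  3
  o  9  8  7  6  6  6  5  4  3  2  1  2
  r 10  9  8  7  7  7  6  5  4  3  2  1
The bottom-right entry gives D[10][11] = 1, so no sequence of fewer than 1 edit works. Backtracking through the table gives one optimal edit sequence (1 edit):
  kkbhqlqoor → kkbdhqlqoor (ins d @4)
Edit distance = 1.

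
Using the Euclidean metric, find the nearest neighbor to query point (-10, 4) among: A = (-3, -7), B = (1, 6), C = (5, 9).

Distances: d(A) ≈ 13.0384, d(B) ≈ 11.1803, d(C) ≈ 15.8114. Nearest: B = (1, 6) with distance 11.1803.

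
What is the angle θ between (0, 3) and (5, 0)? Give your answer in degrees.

With u = (0, 3), v = (5, 0):
u·v = 0·5 + 3·0 = 0 + 0 = 0.
|u| = √(0² + 3²) = √9, |v| = √(5² + 0²) = √25, so |u||v| = √(9·25) = √225 = 15.
cos θ = (u·v)/(|u||v|) = 0/15 = 0 (the vectors are orthogonal)
θ = arccos(0) = 90°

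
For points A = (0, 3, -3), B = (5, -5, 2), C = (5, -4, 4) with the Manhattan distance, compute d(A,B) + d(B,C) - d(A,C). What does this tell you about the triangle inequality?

d(A,B) = 5 + 8 + 5 = 18, d(B,C) = 0 + 1 + 2 = 3, d(A,C) = 5 + 7 + 7 = 19.
d(A,B) + d(B,C) - d(A,C) = 18 + 3 - 19 = 21 - 19 = 2. This is ≥ 0, so the triangle inequality holds for these points.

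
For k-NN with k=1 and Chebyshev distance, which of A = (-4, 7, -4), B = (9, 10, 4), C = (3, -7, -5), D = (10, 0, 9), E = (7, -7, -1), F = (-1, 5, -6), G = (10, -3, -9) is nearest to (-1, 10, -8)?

Distances: d(A) = 4, d(B) = 12, d(C) = 17, d(D) = 17, d(E) = 17, d(F) = 5, d(G) = 13. Nearest: A = (-4, 7, -4) with distance 4.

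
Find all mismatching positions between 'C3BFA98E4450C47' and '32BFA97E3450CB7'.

Differing positions: 1, 2, 7, 9, 14. Hamming distance = 5.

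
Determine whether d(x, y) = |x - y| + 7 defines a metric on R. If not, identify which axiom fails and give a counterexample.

No. d fails identity of indiscernibles (specifically d(x,x) = 0): d(-3, -3) = |-3 - (-3)| + 7 = 0 + 7 = 7 ≠ 0.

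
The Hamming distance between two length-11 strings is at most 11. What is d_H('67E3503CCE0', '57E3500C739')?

Differing positions: 1, 7, 9, 10, 11. Hamming distance = 5. The maximum possible Hamming distance for length-11 strings is 11, so d_H/11 = 5/11 ≈ 0.4545.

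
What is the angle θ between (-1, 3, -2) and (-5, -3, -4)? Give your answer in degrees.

With u = (-1, 3, -2), v = (-5, -3, -4):
u·v = (-1)·(-5) + 3·(-3) + (-2)·(-4) = 5 + (-9) + 8 = 4.
|u| = √((-1)² + 3² + (-2)²) = √14, |v| = √((-5)² + (-3)² + (-4)²) = √50, so |u||v| = √(14·50) = √700.
cos θ = (u·v)/(|u||v|) = 4/√700 ≈ 0.151186
θ = arccos(0.151186) ≈ 81.3°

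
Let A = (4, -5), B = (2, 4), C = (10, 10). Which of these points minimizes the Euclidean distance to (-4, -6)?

Distances: d(A) ≈ 8.0623, d(B) ≈ 11.6619, d(C) ≈ 21.2603. Nearest: A = (4, -5) with distance 8.0623.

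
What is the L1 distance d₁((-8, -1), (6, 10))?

Σ|x_i - y_i| = |-8 - 6| + |-1 - 10| = 14 + 11 = 25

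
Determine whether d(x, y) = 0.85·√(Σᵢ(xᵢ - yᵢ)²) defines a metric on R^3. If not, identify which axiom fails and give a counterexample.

Yes. The L2 (Euclidean) norm induces a metric on R^3, and multiplying a metric by a positive constant 0.85 > 0 preserves all four axioms: non-negativity (0.85·||x-y|| ≥ 0), identity (0.85·||x-y|| = 0 ⟺ ||x-y|| = 0 ⟺ x = y), symmetry (||x-y|| = ||y-x||), and the triangle inequality (0.85·||x-z|| ≤ 0.85·||x-y|| + 0.85·||y-z||). So d is a metric.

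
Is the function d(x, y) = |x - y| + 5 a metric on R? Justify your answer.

No. d fails identity of indiscernibles (specifically d(x,x) = 0): d(1, 1) = |1 - 1| + 5 = 0 + 5 = 5 ≠ 0.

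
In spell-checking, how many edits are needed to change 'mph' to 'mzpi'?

Let D[i][j] be the edit distance between the first i characters of 'mph' and the first j characters of 'mzpi', with D[i][0] = i, D[0][j] = j, and D[i][j] = D[i-1][j-1] if the characters match, else 1 + min(D[i-1][j], D[i][j-1], D[i-1][j-1]). Filling the table (rows: prefixes of 'mph', columns: prefixes of 'mzpi'):
     ε  m  z  p  i
  ε  0  1  2  3  4
  m  1  0  1  2  3
  p  2  1  1  1  2
  h  3  2  2  2  2
The bottom-right entry gives D[3][4] = 2, so no sequence of fewer than 2 edits works. Backtracking through the table gives one optimal edit sequence (2 edits):
  mph → mzph (ins z @2)
  mzph → mzpi (sub h→i @4)
Edit distance = 2.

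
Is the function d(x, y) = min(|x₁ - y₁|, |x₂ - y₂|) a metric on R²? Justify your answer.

No. d fails identity of indiscernibles: take x = (1, 0) and y = (1, 8). Then d(x,y) = min(|1 - 1|, |0 - 8|) = min(0, 8) = 0, yet x ≠ y.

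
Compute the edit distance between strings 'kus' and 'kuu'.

Let D[i][j] be the edit distance between the first i characters of 'kus' and the first j characters of 'kuu', with D[i][0] = i, D[0][j] = j, and D[i][j] = D[i-1][j-1] if the characters match, else 1 + min(D[i-1][j], D[i][j-1], D[i-1][j-1]). Filling the table (rows: prefixes of 'kus', columns: prefixes of 'kuu'):
     ε  k  u  u
  ε  0  1  2  3
  k  1  0  1  2
  u  2  1  0  1
  s  3  2  1  1
The bottom-right entry gives D[3][3] = 1, so no sequence of fewer than 1 edit works. Backtracking through the table gives one optimal edit sequence (1 edit):
  kus → kuu (sub s→u @3)
Edit distance = 1.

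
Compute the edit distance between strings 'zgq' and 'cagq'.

Let D[i][j] be the edit distance between the first i characters of 'zgq' and the first j characters of 'cagq', with D[i][0] = i, D[0][j] = j, and D[i][j] = D[i-1][j-1] if the characters match, else 1 + min(D[i-1][j], D[i][j-1], D[i-1][j-1]). Filling the table (rows: prefixes of 'zgq', columns: prefixes of 'cagq'):
     ε  c  a  g  q
  ε  0  1  2  3  4
  z  1  1  2  3  4
  g  2  2  2  2  3
  q  3  3  3  3  2
The bottom-right entry gives D[3][4] = 2, so no sequence of fewer than 2 edits works. Backtracking through the table gives one optimal edit sequence (2 edits):
  zgq → czgq (ins c @1)
  czgq → cagq (sub z→a @2)
Edit distance = 2.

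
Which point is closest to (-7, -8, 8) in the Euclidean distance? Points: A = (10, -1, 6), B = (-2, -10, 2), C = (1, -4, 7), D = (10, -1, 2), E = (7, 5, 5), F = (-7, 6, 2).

Distances: d(A) ≈ 18.4932, d(B) ≈ 8.0623, d(C) = 9, d(D) ≈ 19.3391, d(E) ≈ 19.3391, d(F) ≈ 15.2315. Nearest: B = (-2, -10, 2) with distance 8.0623.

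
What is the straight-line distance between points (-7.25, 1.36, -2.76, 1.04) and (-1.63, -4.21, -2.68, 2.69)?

√(Σ(x_i - y_i)²) = √((-7.25 - (-1.63))² + (1.36 - (-4.21))² + (-2.76 - (-2.68))² + (1.04 - 2.69)²)
= √((-5.62)² + 5.57² + (-0.08)² + (-1.65)²) = √(31.5844 + 31.0249 + 0.0064 + 2.7225) = √65.3382 ≈ 8.0832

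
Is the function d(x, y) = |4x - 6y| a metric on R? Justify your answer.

No. d fails symmetry: d(4, 1) = |4·4 - 6·1| = |10| = 10, but d(1, 4) = |4·1 - 6·4| = |-20| = 20. Since 10 ≠ 20, d(x,y) ≠ d(y,x) in general.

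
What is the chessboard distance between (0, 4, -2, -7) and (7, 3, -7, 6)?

max(|x_i - y_i|) = max(|0 - 7|, |4 - 3|, |-2 - (-7)|, |-7 - 6|) = max(7, 1, 5, 13) = 13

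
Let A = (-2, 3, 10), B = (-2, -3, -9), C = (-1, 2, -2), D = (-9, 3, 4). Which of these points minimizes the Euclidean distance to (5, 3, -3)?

Distances: d(A) ≈ 14.7648, d(B) = 11, d(C) ≈ 6.1644, d(D) ≈ 15.6525. Nearest: C = (-1, 2, -2) with distance 6.1644.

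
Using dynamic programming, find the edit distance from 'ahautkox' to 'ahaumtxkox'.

Let D[i][j] be the edit distance between the first i characters of 'ahautkox' and the first j characters of 'ahaumtxkox', with D[i][0] = i, D[0][j] = j, and D[i][j] = D[i-1][j-1] if the characters match, else 1 + min(D[i-1][j], D[i][j-1], D[i-1][j-1]). Filling the table (rows: prefixes of 'ahautkox', columns: prefixes of 'ahaumtxkox'):
     ε  a  h  a  u  m  t  x  k  o  x
  ε  0  1  2  3  4  5  6  7  8  9 10
  a  1  0  1  2  3  4  5  6  7  8  9
  h  2  1  0  1  2  3  4  5  6  7  8
  a  3  2  1  0  1  2  3  4  5  6  7
  u  4  3  2  1  0  1  2  3  4  5  6
  t  5  4  3  2  1  1  1  2  3  4  5
  k  6  5  4  3  2  2  2  2  2  3  4
  o  7  6  5  4  3  3  3  3  3  2  3
  x  8  7  6  5  4  4  4  3  4  3  2
The bottom-right entry gives D[8][10] = 2, so no sequence of fewer than 2 edits works. Backtracking through the table gives one optimal edit sequence (2 edits):
  ahautkox → ahaumtkox (ins m @5)
  ahaumtkox → ahaumtxkox (ins x @7)
Edit distance = 2.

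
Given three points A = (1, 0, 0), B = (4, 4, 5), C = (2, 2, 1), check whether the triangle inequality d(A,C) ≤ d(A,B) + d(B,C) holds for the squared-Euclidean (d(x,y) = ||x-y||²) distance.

d(A,B) = 3² + 4² + 5² = 50, d(B,C) = 2² + 2² + 4² = 24, d(A,C) = 1² + 2² + 1² = 6.
d(A,C) = 6 ≤ 50 + 24 = 74. Triangle inequality is satisfied.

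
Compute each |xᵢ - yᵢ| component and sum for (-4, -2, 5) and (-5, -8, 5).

Σ|x_i - y_i| = |-4 - (-5)| + |-2 - (-8)| + |5 - 5| = 1 + 6 + 0 = 7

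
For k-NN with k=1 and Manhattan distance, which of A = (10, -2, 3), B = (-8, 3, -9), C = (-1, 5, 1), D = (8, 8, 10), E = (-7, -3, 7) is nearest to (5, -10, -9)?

Distances: d(A) = 25, d(B) = 26, d(C) = 31, d(D) = 40, d(E) = 35. Nearest: A = (10, -2, 3) with distance 25.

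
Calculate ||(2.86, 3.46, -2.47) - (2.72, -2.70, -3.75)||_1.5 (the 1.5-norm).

(Σ|x_i - y_i|^1.5)^(1/1.5) = (|2.86 - 2.72|^1.5 + |3.46 - (-2.7)|^1.5 + |-2.47 - (-3.75)|^1.5)^(1/1.5)
= (0.14^1.5 + 6.16^1.5 + 1.28^1.5)^(1/1.5) ≈ (0.0524 + 15.2887 + 1.4482)^(1/1.5) = (16.7893)^(1/1.5) ≈ 6.5567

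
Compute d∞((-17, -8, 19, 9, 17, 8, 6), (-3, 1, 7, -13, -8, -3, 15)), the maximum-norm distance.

max(|x_i - y_i|) = max(|-17 - (-3)|, |-8 - 1|, |19 - 7|, |9 - (-13)|, |17 - (-8)|, |8 - (-3)|, |6 - 15|) = max(14, 9, 12, 22, 25, 11, 9) = 25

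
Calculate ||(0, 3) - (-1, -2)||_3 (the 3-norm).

(Σ|x_i - y_i|^3)^(1/3) = (|0 - (-1)|^3 + |3 - (-2)|^3)^(1/3)
= (1^3 + 5^3)^(1/3) = (1 + 125)^(1/3) = (126)^(1/3) ≈ 5.0133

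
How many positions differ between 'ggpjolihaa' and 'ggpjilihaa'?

Differing positions: 5. Hamming distance = 1.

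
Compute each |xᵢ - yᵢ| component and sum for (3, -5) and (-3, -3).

Σ|x_i - y_i| = |3 - (-3)| + |-5 - (-3)| = 6 + 2 = 8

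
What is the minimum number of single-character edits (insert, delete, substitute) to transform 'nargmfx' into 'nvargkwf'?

Let D[i][j] be the edit distance between the first i characters of 'nargmfx' and the first j characters of 'nvargkwf', with D[i][0] = i, D[0][j] = j, and D[i][j] = D[i-1][j-1] if the characters match, else 1 + min(D[i-1][j], D[i][j-1], D[i-1][j-1]). Filling the table (rows: prefixes of 'nargmfx', columns: prefixes of 'nvargkwf'):
     ε  n  v  a  r  g  k  w  f
  ε  0  1  2  3  4  5  6  7  8
  n  1  0  1  2  3  4  5  6  7
  a  2  1  1  1  2  3  4  5  6
  r  3  2  2  2  1  2  3  4  5
  g  4  3  3  3  2  1  2  3  4
  m  5  4  4  4  3  2  2  3  4
  f  6  5  5  5  4  3  3  3  3
  x  7  6  6  6  5  4  4  4  4
The bottom-right entry gives D[7][8] = 4, so no sequence of fewer than 4 edits works. Backtracking through the table gives one optimal edit sequence (4 edits):
  nargmfx → nvargmfx (ins v @2)
  nvargmfx → nvargkfx (sub m→k @6)
  nvargkfx → nvargkwx (sub f→w @7)
  nvargkwx → nvargkwf (sub x→f @8)
Edit distance = 4.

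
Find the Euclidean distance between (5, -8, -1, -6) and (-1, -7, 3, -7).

√(Σ(x_i - y_i)²) = √((5 - (-1))² + (-8 - (-7))² + (-1 - 3)² + (-6 - (-7))²)
= √(6² + (-1)² + (-4)² + 1²) = √(36 + 1 + 16 + 1) = √54 ≈ 7.3485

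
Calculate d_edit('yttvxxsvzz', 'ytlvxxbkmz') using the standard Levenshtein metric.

Let D[i][j] be the edit distance between the first i characters of 'yttvxxsvzz' and the first j characters of 'ytlvxxbkmz', with D[i][0] = i, D[0][j] = j, and D[i][j] = D[i-1][j-1] if the characters match, else 1 + min(D[i-1][j], D[i][j-1], D[i-1][j-1]). Filling the table (rows: prefixes of 'yttvxxsvzz', columns: prefixes of 'ytlvxxbkmz'):
     ε  y  t  l  v  x  x  b  k  m  z
  ε  0  1  2  3  4  5  6  7  8  9 10
  y  1  0  1  2  3  4  5  6  7  8  9
  t  2  1  0  1  2  3  4  5  6  7  8
  t  3  2  1  1  2  3  4  5  6  7  8
  v  4  3  2  2  1  2  3  4  5  6  7
  x  5  4  3  3  2  1  2  3  4  5  6
  x  6  5  4  4  3  2  1  2  3  4  5
  s  7  6  5  5  4  3  2  2  3  4  5
  v  8  7  6  6  5  4  3  3  3  4  5
  z  9  8  7  7  6  5  4  4  4  4  4
  z 10  9  8  8  7  6  5  5  5  5  4
The bottom-right entry gives D[10][10] = 4, so no sequence of fewer than 4 edits works. Backtracking through the table gives one optimal edit sequence (4 edits):
  yttvxxsvzz → ytlvxxsvzz (sub t→l @3)
  ytlvxxsvzz → ytlvxxbvzz (sub s→b @7)
  ytlvxxbvzz → ytlvxxbkzz (sub v→k @8)
  ytlvxxbkzz → ytlvxxbkmz (sub z→m @9)
Edit distance = 4.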